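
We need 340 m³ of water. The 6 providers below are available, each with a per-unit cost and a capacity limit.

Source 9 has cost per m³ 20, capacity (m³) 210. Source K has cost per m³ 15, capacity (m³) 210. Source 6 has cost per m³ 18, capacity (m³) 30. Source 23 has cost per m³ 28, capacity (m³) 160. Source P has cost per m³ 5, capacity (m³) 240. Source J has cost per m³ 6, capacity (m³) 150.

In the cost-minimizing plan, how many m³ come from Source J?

Cheapest first:
Take 240 from Source P at 5 — need 100 more.
Take 100 from Source J at 6 to finish.
Source K, Source 6, Source 9, Source 23: unused.

100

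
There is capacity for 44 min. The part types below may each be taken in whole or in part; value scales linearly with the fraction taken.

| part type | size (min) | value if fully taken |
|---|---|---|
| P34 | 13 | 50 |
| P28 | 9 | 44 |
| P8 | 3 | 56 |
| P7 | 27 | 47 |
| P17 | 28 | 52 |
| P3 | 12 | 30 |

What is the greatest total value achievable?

Rank by value-to-size ratio: P8 56/3≈18.7, P28 44/9≈4.89, P34 50/13≈3.85, P3 30/12≈2.5, P17 52/28≈1.86, P7 47/27≈1.74.
Take all of P8 (3 min, value 56) ; 41 min left.
All 9 min of P28 fit (value 44) ; 32 remain.
Take all of P34 (13 min, value 50) ; 19 min left.
P3: take in full, 12 min for value 30 ; 7 left.
7 min left: a 7/28 share of P17 gives 52×7/28 = 13.
Total value = 193.

193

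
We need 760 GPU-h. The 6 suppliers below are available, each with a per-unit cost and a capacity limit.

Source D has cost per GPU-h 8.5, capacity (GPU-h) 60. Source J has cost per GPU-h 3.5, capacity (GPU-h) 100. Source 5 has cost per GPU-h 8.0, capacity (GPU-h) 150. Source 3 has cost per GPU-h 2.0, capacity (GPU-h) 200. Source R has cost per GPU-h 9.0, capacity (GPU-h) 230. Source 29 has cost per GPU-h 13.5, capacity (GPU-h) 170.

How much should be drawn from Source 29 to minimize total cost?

Cheapest first:
Take 200 from Source 3 at 2.0 ; need 560 more.
Take 100 from Source J at 3.5 ; need 460 more.
Source 5 (8.0): use full 150 ; 310 GPU-h to go.
Source D at 8.5: take all 60 GPU-h ; 250 still needed.
Take 230 from Source R at 9.0 ; need 20 more.
Take 20 from Source 29 at 13.5 to finish.

20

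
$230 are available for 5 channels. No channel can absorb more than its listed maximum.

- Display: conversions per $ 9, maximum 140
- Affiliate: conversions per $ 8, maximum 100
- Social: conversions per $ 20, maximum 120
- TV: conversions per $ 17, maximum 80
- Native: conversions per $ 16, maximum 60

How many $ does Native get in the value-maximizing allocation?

30

Rank by conversions per $: Social 20 > TV 17 > Native 16 > Display 9 > Affiliate 8.
Social takes 120 to reach its cap of 120 ; 110 left.
Give TV 80 to hit its cap of 80 ; 30 left.
Native: +30 (room for 60) → 30. Pool exhausted.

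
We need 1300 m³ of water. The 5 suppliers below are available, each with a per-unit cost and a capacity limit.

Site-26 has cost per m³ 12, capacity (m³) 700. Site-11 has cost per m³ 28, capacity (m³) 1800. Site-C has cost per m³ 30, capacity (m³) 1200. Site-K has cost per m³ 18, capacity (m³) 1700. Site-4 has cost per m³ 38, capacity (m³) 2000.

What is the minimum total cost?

Use suppliers in increasing cost order.
Site-26 (12): use full 700 — 600 m³ to go.
Take 600 from Site-K at 18 to finish.
Site-11, Site-C, Site-4: unused.
Cost = 700×12 + 600×18 = 19200.

19200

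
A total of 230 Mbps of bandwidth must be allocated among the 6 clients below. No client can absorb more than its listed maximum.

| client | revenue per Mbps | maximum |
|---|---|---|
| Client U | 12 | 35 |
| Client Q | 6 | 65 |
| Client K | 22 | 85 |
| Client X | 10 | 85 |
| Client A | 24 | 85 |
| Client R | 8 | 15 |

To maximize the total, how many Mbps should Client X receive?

Rank by revenue per Mbps: Client A 24 > Client K 22 > Client U 12 > Client X 10 > Client R 8 > Client Q 6.
Give Client A 85 to hit its cap of 85 — 145 left.
Give Client K 85 to hit its cap of 85 — 60 left.
Give Client U 35 to hit its cap of 35 — 25 left.
Client X has room for 85 but only 25 remain, so it gets 25.

25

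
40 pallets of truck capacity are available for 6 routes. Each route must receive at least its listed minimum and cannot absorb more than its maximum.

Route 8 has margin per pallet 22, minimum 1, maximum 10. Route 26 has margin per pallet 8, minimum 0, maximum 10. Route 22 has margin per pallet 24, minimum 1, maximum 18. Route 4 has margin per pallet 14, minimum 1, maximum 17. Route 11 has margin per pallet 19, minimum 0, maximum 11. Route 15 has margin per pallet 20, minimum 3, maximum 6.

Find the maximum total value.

Meeting every minimum uses 1+0+1+1+0+3 = 6 pallets, leaving 34.
Rank by margin per pallet: Route 22 24 > Route 8 22 > Route 15 20 > Route 11 19 > Route 4 14 > Route 26 8.
Route 22 takes 17 more to reach its cap of 18 → 17 left.
Give Route 8 9 more to hit its cap of 10 → 8 left.
Give Route 15 3 more to hit its cap of 6 → 5 left.
Route 11: +5 (room for 11) → 5. Pool exhausted.
Total = 22×10 + 24×18 + 14×1 + 19×5 + 20×6 = 881.

881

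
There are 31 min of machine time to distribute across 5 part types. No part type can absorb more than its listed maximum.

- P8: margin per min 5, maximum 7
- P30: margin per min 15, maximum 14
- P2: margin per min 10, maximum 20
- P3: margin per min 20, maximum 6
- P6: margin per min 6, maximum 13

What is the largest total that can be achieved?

440

Rank by margin per min: P3 20 > P30 15 > P2 10 > P6 6 > P8 5.
P3 takes 6 to reach its cap of 6 ; 25 left.
P30 takes 14 to reach its cap of 14 ; 11 left.
P2: +11 (room for 20) → 11. Pool exhausted.
Total = 15×14 + 10×11 + 20×6 = 440.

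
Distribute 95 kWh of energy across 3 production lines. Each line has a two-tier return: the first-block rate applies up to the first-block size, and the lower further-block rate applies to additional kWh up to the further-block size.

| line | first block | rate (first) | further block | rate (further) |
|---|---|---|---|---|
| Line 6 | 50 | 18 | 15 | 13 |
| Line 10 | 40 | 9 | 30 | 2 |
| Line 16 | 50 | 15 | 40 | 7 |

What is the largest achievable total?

1575

Treat each block as its own option and order by rate: Line 6/T1 18 > Line 16/T1 15 > Line 6/T2 13 > Line 10/T1 9 > Line 16/T2 7 > Line 10/T2 2.
Fill Line 6 T1 block (50 at 18) → 45 left.
45 remain; put them into Line 16 T1 at 15.
Total = 18×50 + 15×45 = 1575.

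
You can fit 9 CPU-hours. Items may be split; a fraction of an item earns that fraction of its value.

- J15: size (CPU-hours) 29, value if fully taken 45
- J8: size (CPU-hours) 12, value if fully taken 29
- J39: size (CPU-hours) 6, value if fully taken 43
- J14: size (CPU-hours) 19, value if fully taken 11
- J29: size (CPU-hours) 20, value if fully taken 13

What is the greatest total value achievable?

50.25

Rank by value-to-size ratio: J39 43/6≈7.17, J8 29/12≈2.42, J15 45/29≈1.55, J29 13/20≈0.65, J14 11/19≈0.579.
Take all of J39 (6 CPU-hours, value 43) — 3 CPU-hours left.
Fill the last 3 CPU-hours with part of J8: 3/12 of it earns 7.25.
Total value = 50.25.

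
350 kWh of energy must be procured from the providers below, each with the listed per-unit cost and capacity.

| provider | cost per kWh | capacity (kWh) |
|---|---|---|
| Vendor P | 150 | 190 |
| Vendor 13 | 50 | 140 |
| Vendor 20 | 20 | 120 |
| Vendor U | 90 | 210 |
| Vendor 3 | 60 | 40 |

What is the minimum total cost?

Cheapest first:
Vendor 20 at 20: take all 120 kWh ; 230 still needed.
Vendor 13 (50): use full 140 ; 90 kWh to go.
Vendor 3 (60): use full 40 ; 50 kWh to go.
Take 50 from Vendor U at 90 to finish.
Vendor P: unused.
Cost = 120×20 + 140×50 + 40×60 + 50×90 = 16300.

16300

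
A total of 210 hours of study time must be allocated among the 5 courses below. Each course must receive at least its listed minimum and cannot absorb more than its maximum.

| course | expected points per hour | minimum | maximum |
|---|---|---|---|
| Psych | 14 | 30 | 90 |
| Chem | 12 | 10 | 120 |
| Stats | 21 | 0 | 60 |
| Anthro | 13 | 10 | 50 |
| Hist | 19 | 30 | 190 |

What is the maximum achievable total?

Meeting every minimum uses 30+10+0+10+30 = 80 hours, leaving 130.
Rank by expected points per hour: Stats 21 > Hist 19 > Psych 14 > Anthro 13 > Chem 12.
Give Stats 60 more to hit its cap of 60 ; 70 left.
Hist: +70 (room for 160) → 100. Pool exhausted.
Total = 14×30 + 12×10 + 21×60 + 13×10 + 19×100 = 3830.

3830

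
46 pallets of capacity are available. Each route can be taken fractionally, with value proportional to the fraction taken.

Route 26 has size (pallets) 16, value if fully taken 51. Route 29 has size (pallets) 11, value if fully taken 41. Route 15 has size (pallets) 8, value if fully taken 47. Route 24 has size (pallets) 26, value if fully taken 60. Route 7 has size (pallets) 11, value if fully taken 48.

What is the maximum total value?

187

Best value per unit of size first: Route 15 47/8≈5.88, Route 7 48/11≈4.36, Route 29 41/11≈3.73, Route 26 51/16≈3.19, Route 24 60/26≈2.31.
All 8 pallets of Route 15 fit (value 47) ; 38 remain.
Take all of Route 7 (11 pallets, value 48) ; 27 pallets left.
Route 29: take in full, 11 pallets for value 41 ; 16 left.
All 16 pallets of Route 26 fit (value 51) ; 0 remain.
Total value = 187.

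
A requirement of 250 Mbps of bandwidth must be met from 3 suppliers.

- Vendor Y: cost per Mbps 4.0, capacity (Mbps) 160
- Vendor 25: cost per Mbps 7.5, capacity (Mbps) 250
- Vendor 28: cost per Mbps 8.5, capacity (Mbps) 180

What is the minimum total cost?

Fill from the cheapest supplier first.
Vendor Y (4.0): use full 160 — 90 Mbps to go.
Vendor 25 (7.5): take the remaining 90 — done.
Vendor 28: unused.
Cost = 160×4.0 + 90×7.5 = 1315.

1315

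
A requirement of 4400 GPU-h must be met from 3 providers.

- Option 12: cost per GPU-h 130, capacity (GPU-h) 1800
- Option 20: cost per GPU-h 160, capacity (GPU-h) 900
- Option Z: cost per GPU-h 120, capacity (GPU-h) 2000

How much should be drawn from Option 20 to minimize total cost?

600

Cheapest first:
Take 2000 from Option Z at 120 → need 2400 more.
Option 12 (130): use full 1800 → 600 GPU-h to go.
Take 600 from Option 20 at 160 to finish.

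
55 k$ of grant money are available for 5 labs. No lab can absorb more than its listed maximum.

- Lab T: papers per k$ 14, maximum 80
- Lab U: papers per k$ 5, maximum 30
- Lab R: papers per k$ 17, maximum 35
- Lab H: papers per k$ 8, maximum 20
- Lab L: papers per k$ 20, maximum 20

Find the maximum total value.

995

Highest papers per k$ first: Lab L 20 > Lab R 17 > Lab T 14 > Lab H 8 > Lab U 5.
Lab L takes 20 to reach its cap of 20 → 35 left.
Lab R: +35 to 35 (cap) → 0 left.
Total = 17×35 + 20×20 = 995.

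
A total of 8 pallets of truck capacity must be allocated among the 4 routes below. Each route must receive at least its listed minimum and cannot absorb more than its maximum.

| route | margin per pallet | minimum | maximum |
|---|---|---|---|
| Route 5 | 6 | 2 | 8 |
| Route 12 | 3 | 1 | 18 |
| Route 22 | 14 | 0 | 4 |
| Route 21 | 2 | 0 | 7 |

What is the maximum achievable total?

Meeting every minimum uses 2+1+0+0 = 3 pallets, leaving 5.
Highest margin per pallet first: Route 22 14 > Route 5 6 > Route 12 3 > Route 21 2.
Give Route 22 4 more to hit its cap of 4 ; 1 left.
Route 5: +1 (room for 6) → 3. Pool exhausted.
Total = 6×3 + 3×1 + 14×4 = 77.

77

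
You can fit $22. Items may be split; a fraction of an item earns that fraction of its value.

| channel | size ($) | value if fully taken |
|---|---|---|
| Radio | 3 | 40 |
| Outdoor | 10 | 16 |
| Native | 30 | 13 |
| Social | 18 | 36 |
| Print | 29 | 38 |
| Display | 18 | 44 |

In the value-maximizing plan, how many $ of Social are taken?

1

Sort by value density: Radio 40/3≈13.3, Display 44/18≈2.44, Social 36/18≈2, Outdoor 16/10≈1.6, Print 38/29≈1.31, Native 13/30≈0.433.
Take all of Radio (3 $, value 40) — 19 $ left.
Display: take in full, 18 $ for value 44 — 1 left.
Only 1 $ remain; take 1/18 of Social for value 36×1/18 = 2.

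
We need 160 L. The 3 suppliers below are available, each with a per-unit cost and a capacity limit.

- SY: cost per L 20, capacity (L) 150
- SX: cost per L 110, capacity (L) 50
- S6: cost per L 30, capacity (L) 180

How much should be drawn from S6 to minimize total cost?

10

Fill from the cheapest supplier first.
Take 150 from SY at 20 → need 10 more.
S6 at 30: take 10 of its 180 → requirement met.
SX: unused.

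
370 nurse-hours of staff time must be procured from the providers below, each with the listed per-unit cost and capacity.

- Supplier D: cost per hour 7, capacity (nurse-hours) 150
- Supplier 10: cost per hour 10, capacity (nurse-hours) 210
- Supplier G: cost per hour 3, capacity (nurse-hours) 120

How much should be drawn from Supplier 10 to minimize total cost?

100

Use providers in increasing cost order.
Supplier G (3): use full 120 ; 250 nurse-hours to go.
Take 150 from Supplier D at 7 ; need 100 more.
Take 100 from Supplier 10 at 10 to finish.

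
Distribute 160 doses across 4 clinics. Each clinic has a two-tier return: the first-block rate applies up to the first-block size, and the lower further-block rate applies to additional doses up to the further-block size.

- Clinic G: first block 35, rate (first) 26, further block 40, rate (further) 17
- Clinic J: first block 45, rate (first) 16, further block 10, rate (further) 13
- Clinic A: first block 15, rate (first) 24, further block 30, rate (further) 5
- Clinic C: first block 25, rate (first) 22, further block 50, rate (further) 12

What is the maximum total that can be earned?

Order all 8 blocks by rate: Clinic G/T1 26 > Clinic A/T1 24 > Clinic C/T1 22 > Clinic G/T2 17 > Clinic J/T1 16 > Clinic J/T2 13 > Clinic C/T2 12 > Clinic A/T2 5.
Clinic G T1 at 26: fill all 35 → 125 left.
Clinic A/T1 (24): +15 → 110 left.
Clinic C T1 at 22: fill all 25 → 85 left.
Clinic G T2 at 17: fill all 40 → 45 left.
Clinic J T1 at 16: fill all 45 → 0 left.
Total = 26×35 + 24×15 + 22×25 + 17×40 + 16×45 = 3220.

3220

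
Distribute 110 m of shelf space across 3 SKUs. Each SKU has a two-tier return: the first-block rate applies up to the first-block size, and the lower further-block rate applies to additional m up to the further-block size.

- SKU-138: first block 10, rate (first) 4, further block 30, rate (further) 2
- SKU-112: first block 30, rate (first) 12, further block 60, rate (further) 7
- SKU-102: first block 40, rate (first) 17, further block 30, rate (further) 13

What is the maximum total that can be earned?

Treat each block as its own option and order by rate: SKU-102/T1 17 > SKU-102/T2 13 > SKU-112/T1 12 > SKU-112/T2 7 > SKU-138/T1 4 > SKU-138/T2 2.
Fill SKU-102 T1 block (40 at 17) — 70 left.
SKU-102/T2 (13): +30 — 40 left.
Fill SKU-112 T1 block (30 at 12) — 10 left.
SKU-112/T2: +10 of 60 at 7; pool empty.
Total = 17×40 + 13×30 + 12×30 + 7×10 = 1500.

1500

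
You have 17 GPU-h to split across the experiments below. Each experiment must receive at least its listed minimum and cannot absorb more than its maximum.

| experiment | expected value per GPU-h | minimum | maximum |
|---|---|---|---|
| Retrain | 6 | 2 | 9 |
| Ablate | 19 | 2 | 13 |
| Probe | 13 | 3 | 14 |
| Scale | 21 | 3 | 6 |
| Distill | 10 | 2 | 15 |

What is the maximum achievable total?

273

Meeting every minimum uses 2+2+3+3+2 = 12 GPU-h, leaving 5.
Rank by expected value per GPU-h: Scale 21 > Ablate 19 > Probe 13 > Distill 10 > Retrain 6.
Give Scale 3 more to hit its cap of 6 — 2 left.
Ablate has room for 11 more but only 2 remain, so it gets 4.
Total = 6×2 + 19×4 + 13×3 + 21×6 + 10×2 = 273.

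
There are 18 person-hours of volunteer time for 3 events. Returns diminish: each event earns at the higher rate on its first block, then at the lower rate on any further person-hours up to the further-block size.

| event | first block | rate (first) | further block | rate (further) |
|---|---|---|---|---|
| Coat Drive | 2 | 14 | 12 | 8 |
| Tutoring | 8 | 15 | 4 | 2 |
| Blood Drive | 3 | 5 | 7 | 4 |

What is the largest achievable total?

212

Treat each block as its own option and order by rate: Tutoring/first 15 > Coat Drive/first 14 > Coat Drive/second 8 > Blood Drive/first 5 > Blood Drive/second 4 > Tutoring/second 2.
Fill Tutoring first block (8 at 15) — 10 left.
Fill Coat Drive first block (2 at 14) — 8 left.
Coat Drive second at 8: only 8 left, fill 8.
Total = 15×8 + 14×2 + 8×8 = 212.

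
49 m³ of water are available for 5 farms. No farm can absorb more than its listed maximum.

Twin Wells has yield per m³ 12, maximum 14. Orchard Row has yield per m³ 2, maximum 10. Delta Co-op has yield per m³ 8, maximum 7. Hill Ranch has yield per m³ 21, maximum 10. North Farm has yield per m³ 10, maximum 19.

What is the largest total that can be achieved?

616

Highest yield per m³ first: Hill Ranch 21 > Twin Wells 12 > North Farm 10 > Delta Co-op 8 > Orchard Row 2.
Hill Ranch takes 10 to reach its cap of 10 — 39 left.
Give Twin Wells 14 to hit its cap of 14 — 25 left.
North Farm takes 19 to reach its cap of 19 — 6 left.
Only 6 left; Delta Co-op takes them to reach 6.
Total = 12×14 + 8×6 + 21×10 + 10×19 = 616.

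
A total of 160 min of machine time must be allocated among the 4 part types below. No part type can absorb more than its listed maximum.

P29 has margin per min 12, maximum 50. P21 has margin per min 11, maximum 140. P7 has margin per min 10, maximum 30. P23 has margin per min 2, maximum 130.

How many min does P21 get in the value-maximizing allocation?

110

Rank by margin per min: P29 12 > P21 11 > P7 10 > P23 2.
P29 takes 50 to reach its cap of 50 → 110 left.
P21 has room for 140 but only 110 remain, so it gets 110.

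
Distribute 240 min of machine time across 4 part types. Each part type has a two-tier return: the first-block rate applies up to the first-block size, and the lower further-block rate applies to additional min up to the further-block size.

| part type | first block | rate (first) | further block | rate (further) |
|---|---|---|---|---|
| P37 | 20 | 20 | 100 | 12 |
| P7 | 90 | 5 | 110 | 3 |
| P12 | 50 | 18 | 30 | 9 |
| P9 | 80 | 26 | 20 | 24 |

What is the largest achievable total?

Treat each block as its own option and order by rate: P9/tier1 26 > P9/tier2 24 > P37/tier1 20 > P12/tier1 18 > P37/tier2 12 > P12/tier2 9 > P7/tier1 5 > P7/tier2 3.
Fill P9 tier1 block (80 at 26) → 160 left.
P9 tier2 at 24: fill all 20 → 140 left.
Fill P37 tier1 block (20 at 20) → 120 left.
Fill P12 tier1 block (50 at 18) → 70 left.
P37 tier2 at 12: only 70 left, fill 70.
Total = 26×80 + 24×20 + 20×20 + 18×50 + 12×70 = 4700.

4700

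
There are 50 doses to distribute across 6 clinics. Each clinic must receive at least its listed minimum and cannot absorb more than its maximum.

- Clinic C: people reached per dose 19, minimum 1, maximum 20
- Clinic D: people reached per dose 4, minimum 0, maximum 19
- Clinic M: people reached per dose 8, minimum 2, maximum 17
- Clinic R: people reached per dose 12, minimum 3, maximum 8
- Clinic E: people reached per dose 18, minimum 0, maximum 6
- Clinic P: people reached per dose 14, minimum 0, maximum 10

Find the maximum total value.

Meeting every minimum uses 1+0+2+3+0+0 = 6 doses, leaving 44.
Highest people reached per dose first: Clinic C 19 > Clinic E 18 > Clinic P 14 > Clinic R 12 > Clinic M 8 > Clinic D 4.
Clinic C: +19 to 20 (cap) ; 25 left.
Clinic E takes 6 more to reach its cap of 6 ; 19 left.
Give Clinic P 10 more to hit its cap of 10 ; 9 left.
Give Clinic R 5 more to hit its cap of 8 ; 4 left.
Only 4 left; Clinic M takes them to reach 6.
Total = 19×20 + 8×6 + 12×8 + 18×6 + 14×10 = 772.

772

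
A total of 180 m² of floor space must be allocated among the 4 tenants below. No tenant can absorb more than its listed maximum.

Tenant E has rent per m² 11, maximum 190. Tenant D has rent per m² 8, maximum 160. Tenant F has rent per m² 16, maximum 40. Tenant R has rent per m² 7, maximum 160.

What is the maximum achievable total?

Rank by rent per m²: Tenant F 16 > Tenant E 11 > Tenant D 8 > Tenant R 7.
Tenant F takes 40 to reach its cap of 40 — 140 left.
Only 140 left; Tenant E takes them to reach 140.
Total = 11×140 + 16×40 = 2180.

2180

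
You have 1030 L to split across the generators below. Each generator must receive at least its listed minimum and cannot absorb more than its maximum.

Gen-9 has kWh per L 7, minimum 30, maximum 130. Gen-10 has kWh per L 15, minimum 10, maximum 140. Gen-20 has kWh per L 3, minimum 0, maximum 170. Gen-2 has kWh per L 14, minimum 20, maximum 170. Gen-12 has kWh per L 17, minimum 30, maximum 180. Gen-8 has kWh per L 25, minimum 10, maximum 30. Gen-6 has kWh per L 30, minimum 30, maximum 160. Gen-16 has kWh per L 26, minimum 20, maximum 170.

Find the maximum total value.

Meeting every minimum uses 30+10+0+20+30+10+30+20 = 150 L, leaving 880.
Rank by kWh per L: Gen-6 30 > Gen-16 26 > Gen-8 25 > Gen-12 17 > Gen-10 15 > Gen-2 14 > Gen-9 7 > Gen-20 3.
Gen-6 takes 130 more to reach its cap of 160 — 750 left.
Gen-16 takes 150 more to reach its cap of 170 — 600 left.
Gen-8 takes 20 more to reach its cap of 30 — 580 left.
Gen-12 takes 150 more to reach its cap of 180 — 430 left.
Give Gen-10 130 more to hit its cap of 140 — 300 left.
Gen-2: +150 to 170 (cap) — 150 left.
Gen-9: +100 to 130 (cap) — 50 left.
Gen-20: +50 (room for 170) → 50. Pool exhausted.
Total = 7×130 + 15×140 + 3×50 + 14×170 + 17×180 + 25×30 + 30×160 + 26×170 = 18570.

18570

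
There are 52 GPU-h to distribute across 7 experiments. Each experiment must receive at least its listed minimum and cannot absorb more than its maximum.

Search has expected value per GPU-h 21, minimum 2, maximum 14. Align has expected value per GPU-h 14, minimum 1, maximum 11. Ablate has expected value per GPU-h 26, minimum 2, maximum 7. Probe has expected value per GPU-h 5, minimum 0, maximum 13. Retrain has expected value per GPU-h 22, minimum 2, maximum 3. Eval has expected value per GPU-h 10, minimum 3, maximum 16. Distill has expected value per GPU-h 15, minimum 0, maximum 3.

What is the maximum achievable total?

881

Meeting every minimum uses 2+1+2+0+2+3+0 = 10 GPU-h, leaving 42.
Highest expected value per GPU-h first: Ablate 26 > Retrain 22 > Search 21 > Distill 15 > Align 14 > Eval 10 > Probe 5.
Give Ablate 5 more to hit its cap of 7 — 37 left.
Retrain: +1 to 3 (cap) — 36 left.
Search: +12 to 14 (cap) — 24 left.
Distill: +3 to 3 (cap) — 21 left.
Align takes 10 more to reach its cap of 11 — 11 left.
Eval: +11 (room for 13) → 14. Pool exhausted.
Total = 21×14 + 14×11 + 26×7 + 22×3 + 10×14 + 15×3 = 881.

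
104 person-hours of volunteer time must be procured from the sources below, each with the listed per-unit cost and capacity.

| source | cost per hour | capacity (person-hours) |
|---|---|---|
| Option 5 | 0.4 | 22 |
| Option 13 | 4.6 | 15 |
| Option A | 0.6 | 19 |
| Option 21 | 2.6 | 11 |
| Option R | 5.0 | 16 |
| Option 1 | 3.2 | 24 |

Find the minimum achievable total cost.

259.6

Fill from the cheapest source first.
Option 5 at 0.4: take all 22 person-hours — 82 still needed.
Option A at 0.6: take all 19 person-hours — 63 still needed.
Take 11 from Option 21 at 2.6 — need 52 more.
Take 24 from Option 1 at 3.2 — need 28 more.
Option 13 (4.6): use full 15 — 13 person-hours to go.
Option R (5.0): take the remaining 13 — done.
Cost = 22×0.4 + 19×0.6 + 11×2.6 + 24×3.2 + 15×4.6 + 13×5.0 = 259.6.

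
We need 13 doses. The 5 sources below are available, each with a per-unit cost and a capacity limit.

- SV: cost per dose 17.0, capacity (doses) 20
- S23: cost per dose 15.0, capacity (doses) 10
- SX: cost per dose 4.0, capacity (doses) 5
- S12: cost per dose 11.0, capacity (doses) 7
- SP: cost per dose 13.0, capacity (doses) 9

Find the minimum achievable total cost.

110

Fill from the cheapest source first.
Take 5 from SX at 4.0 → need 8 more.
S12 at 11.0: take all 7 doses → 1 still needed.
SP at 13.0: take 1 of its 9 → requirement met.
S23, SV: unused.
Cost = 5×4.0 + 7×11.0 + 1×13.0 = 110.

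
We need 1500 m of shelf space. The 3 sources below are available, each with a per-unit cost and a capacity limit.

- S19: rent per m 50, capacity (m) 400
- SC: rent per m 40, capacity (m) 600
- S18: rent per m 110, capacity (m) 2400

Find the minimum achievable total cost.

99000

Cheapest first:
Take 600 from SC at 40 ; need 900 more.
S19 (50): use full 400 ; 500 m to go.
S18 (110): take the remaining 500 ; done.
Cost = 600×40 + 400×50 + 500×110 = 99000.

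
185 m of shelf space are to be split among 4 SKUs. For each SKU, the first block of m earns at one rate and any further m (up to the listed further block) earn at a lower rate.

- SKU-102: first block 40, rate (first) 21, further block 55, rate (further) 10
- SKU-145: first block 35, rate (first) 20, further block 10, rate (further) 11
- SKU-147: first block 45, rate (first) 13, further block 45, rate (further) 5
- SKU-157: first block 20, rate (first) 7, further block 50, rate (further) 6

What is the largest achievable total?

2785

Treat each block as its own option and order by rate: SKU-102/first 21 > SKU-145/first 20 > SKU-147/first 13 > SKU-145/second 11 > SKU-102/second 10 > SKU-157/first 7 > SKU-157/second 6 > SKU-147/second 5.
Fill SKU-102 first block (40 at 21) — 145 left.
SKU-145 first at 20: fill all 35 — 110 left.
SKU-147/first (13): +45 — 65 left.
SKU-145 second at 11: fill all 10 — 55 left.
SKU-102 second at 10: fill all 55 — 0 left.
Total = 21×40 + 20×35 + 13×45 + 11×10 + 10×55 = 2785.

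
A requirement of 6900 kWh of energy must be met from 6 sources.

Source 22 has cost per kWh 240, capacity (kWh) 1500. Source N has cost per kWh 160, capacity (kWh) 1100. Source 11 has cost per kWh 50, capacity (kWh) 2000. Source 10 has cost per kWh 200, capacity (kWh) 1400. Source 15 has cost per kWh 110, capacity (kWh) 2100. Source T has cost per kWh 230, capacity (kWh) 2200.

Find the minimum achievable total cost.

856000

Use sources in increasing cost order.
Take 2000 from Source 11 at 50 — need 4900 more.
Take 2100 from Source 15 at 110 — need 2800 more.
Source N (160): use full 1100 — 1700 kWh to go.
Take 1400 from Source 10 at 200 — need 300 more.
Take 300 from Source T at 230 to finish.
Source 22: unused.
Cost = 2000×50 + 2100×110 + 1100×160 + 1400×200 + 300×230 = 856000.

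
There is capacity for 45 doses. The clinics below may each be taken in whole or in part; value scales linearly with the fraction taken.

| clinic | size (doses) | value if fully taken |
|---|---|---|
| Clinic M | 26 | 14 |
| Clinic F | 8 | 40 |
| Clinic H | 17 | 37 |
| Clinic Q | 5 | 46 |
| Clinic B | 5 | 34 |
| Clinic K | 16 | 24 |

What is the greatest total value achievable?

172

Sort by value density: Clinic Q 46/5≈9.2, Clinic B 34/5≈6.8, Clinic F 40/8≈5, Clinic H 37/17≈2.18, Clinic K 24/16≈1.5, Clinic M 14/26≈0.538.
Take all of Clinic Q (5 doses, value 46) ; 40 doses left.
Clinic B: take in full, 5 doses for value 34 ; 35 left.
All 8 doses of Clinic F fit (value 40) ; 27 remain.
All 17 doses of Clinic H fit (value 37) ; 10 remain.
10 doses left: a 10/16 share of Clinic K gives 24×10/16 = 15.
Total value = 172.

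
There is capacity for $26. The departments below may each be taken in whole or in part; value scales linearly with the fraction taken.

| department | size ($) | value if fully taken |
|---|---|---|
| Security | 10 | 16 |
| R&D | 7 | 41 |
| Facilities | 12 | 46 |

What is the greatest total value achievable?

Best value per unit of size first: R&D 41/7≈5.86, Facilities 46/12≈3.83, Security 16/10≈1.6.
R&D: take in full, 7 $ for value 41 → 19 left.
Take all of Facilities (12 $, value 46) → 7 $ left.
7 $ left: a 7/10 share of Security gives 16×7/10 = 11.2.
Total value = 98.2.

98.2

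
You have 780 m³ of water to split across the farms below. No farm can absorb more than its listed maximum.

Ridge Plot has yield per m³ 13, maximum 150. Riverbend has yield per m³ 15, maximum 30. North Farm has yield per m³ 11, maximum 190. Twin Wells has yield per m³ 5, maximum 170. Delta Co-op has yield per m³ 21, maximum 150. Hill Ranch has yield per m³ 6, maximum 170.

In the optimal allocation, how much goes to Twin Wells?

90

Order the farms by yield per m³: Delta Co-op 21 > Riverbend 15 > Ridge Plot 13 > North Farm 11 > Hill Ranch 6 > Twin Wells 5.
Delta Co-op takes 150 to reach its cap of 150 — 630 left.
Riverbend takes 30 to reach its cap of 30 — 600 left.
Ridge Plot: +150 to 150 (cap) — 450 left.
Give North Farm 190 to hit its cap of 190 — 260 left.
Give Hill Ranch 170 to hit its cap of 170 — 90 left.
Only 90 left; Twin Wells takes them to reach 90.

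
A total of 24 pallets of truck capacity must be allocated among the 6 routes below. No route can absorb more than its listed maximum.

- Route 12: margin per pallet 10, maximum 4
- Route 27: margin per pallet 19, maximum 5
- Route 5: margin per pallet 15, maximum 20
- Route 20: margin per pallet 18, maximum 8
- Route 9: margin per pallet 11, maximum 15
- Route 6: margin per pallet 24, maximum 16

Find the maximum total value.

Highest margin per pallet first: Route 6 24 > Route 27 19 > Route 20 18 > Route 5 15 > Route 9 11 > Route 12 10.
Route 6 takes 16 to reach its cap of 16 — 8 left.
Route 27 takes 5 to reach its cap of 5 — 3 left.
Route 20 has room for 8 but only 3 remain, so it gets 3.
Total = 19×5 + 18×3 + 24×16 = 533.

533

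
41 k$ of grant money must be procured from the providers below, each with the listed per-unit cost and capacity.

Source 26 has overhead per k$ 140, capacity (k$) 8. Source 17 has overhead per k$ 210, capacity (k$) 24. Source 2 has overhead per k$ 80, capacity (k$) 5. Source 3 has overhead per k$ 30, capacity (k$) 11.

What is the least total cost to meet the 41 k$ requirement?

5420

Fill from the cheapest provider first.
Source 3 (30): use full 11 — 30 k$ to go.
Take 5 from Source 2 at 80 — need 25 more.
Source 26 (140): use full 8 — 17 k$ to go.
Source 17 (210): take the remaining 17 — done.
Cost = 11×30 + 5×80 + 8×140 + 17×210 = 5420.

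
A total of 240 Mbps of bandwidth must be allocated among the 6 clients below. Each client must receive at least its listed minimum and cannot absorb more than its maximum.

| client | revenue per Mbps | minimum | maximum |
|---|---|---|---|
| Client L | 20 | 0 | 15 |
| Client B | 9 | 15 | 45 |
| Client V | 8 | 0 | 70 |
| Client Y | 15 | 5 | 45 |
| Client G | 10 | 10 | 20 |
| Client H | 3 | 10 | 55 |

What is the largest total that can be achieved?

2275

Meeting every minimum uses 0+15+0+5+10+10 = 40 Mbps, leaving 200.
Highest revenue per Mbps first: Client L 20 > Client Y 15 > Client G 10 > Client B 9 > Client V 8 > Client H 3.
Give Client L 15 more to hit its cap of 15 — 185 left.
Client Y takes 40 more to reach its cap of 45 — 145 left.
Client G: +10 to 20 (cap) — 135 left.
Give Client B 30 more to hit its cap of 45 — 105 left.
Give Client V 70 more to hit its cap of 70 — 35 left.
Only 35 left; Client H takes them to reach 45.
Total = 20×15 + 9×45 + 8×70 + 15×45 + 10×20 + 3×45 = 2275.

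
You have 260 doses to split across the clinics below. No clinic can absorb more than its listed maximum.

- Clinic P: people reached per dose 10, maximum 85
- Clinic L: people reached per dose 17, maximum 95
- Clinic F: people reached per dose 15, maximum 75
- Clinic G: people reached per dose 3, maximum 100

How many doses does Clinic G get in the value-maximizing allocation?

Rank by people reached per dose: Clinic L 17 > Clinic F 15 > Clinic P 10 > Clinic G 3.
Give Clinic L 95 to hit its cap of 95 — 165 left.
Give Clinic F 75 to hit its cap of 75 — 90 left.
Give Clinic P 85 to hit its cap of 85 — 5 left.
Clinic G: +5 (room for 100) → 5. Pool exhausted.

5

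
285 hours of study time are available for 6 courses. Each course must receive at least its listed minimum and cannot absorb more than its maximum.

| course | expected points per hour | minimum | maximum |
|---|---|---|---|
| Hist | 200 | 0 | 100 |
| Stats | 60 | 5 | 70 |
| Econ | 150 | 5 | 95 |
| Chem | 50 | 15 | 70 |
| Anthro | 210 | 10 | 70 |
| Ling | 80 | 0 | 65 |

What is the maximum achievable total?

50000

Meeting every minimum uses 0+5+5+15+10+0 = 35 hours, leaving 250.
Highest expected points per hour first: Anthro 210 > Hist 200 > Econ 150 > Ling 80 > Stats 60 > Chem 50.
Anthro: +60 to 70 (cap) ; 190 left.
Hist: +100 to 100 (cap) ; 90 left.
Give Econ 90 more to hit its cap of 95 ; 0 left.
Total = 200×100 + 60×5 + 150×95 + 50×15 + 210×70 = 50000.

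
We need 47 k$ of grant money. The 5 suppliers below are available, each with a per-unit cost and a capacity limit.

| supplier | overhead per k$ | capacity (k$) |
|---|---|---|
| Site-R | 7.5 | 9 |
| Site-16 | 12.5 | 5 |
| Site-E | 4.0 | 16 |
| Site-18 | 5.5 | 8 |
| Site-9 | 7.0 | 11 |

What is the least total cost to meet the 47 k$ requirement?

Cheapest first:
Take 16 from Site-E at 4.0 ; need 31 more.
Site-18 at 5.5: take all 8 k$ ; 23 still needed.
Site-9 at 7.0: take all 11 k$ ; 12 still needed.
Site-R at 7.5: take all 9 k$ ; 3 still needed.
Site-16 at 12.5: take 3 of its 5 ; requirement met.
Cost = 16×4.0 + 8×5.5 + 11×7.0 + 9×7.5 + 3×12.5 = 290.

290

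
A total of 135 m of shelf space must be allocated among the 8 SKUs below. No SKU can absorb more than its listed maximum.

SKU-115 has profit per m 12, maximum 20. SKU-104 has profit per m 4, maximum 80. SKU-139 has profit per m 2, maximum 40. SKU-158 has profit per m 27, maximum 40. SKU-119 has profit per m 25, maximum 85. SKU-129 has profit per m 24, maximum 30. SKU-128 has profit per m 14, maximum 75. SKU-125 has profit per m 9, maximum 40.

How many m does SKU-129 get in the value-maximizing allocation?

10

Order the SKUs by profit per m: SKU-158 27 > SKU-119 25 > SKU-129 24 > SKU-128 14 > SKU-115 12 > SKU-125 9 > SKU-104 4 > SKU-139 2.
SKU-158: +40 to 40 (cap) ; 95 left.
SKU-119 takes 85 to reach its cap of 85 ; 10 left.
SKU-129 has room for 30 but only 10 remain, so it gets 10.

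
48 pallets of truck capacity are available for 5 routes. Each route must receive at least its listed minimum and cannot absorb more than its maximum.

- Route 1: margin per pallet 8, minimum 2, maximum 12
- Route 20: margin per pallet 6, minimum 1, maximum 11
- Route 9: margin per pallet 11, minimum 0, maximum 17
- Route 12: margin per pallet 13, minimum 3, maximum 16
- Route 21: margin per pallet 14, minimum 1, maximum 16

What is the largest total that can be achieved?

Meeting every minimum uses 2+1+0+3+1 = 7 pallets, leaving 41.
Highest margin per pallet first: Route 21 14 > Route 12 13 > Route 9 11 > Route 1 8 > Route 20 6.
Give Route 21 15 more to hit its cap of 16 ; 26 left.
Route 12 takes 13 more to reach its cap of 16 ; 13 left.
Only 13 left; Route 9 takes them to reach 13.
Total = 8×2 + 6×1 + 11×13 + 13×16 + 14×16 = 597.

597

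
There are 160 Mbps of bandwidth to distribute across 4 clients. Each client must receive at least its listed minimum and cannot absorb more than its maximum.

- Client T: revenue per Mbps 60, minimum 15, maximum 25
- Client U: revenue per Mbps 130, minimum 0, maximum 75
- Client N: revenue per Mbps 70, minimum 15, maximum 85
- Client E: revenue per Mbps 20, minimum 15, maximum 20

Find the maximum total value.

14800

Meeting every minimum uses 15+0+15+15 = 45 Mbps, leaving 115.
Highest revenue per Mbps first: Client U 130 > Client N 70 > Client T 60 > Client E 20.
Client U takes 75 more to reach its cap of 75 — 40 left.
Client N has room for 70 more but only 40 remain, so it gets 55.
Total = 60×15 + 130×75 + 70×55 + 20×15 = 14800.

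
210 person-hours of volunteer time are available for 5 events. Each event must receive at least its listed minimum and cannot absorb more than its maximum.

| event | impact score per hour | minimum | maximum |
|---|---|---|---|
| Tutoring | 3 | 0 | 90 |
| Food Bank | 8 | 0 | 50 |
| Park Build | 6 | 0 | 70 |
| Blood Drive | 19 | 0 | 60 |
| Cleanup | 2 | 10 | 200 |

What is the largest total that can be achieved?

2040

Meeting every minimum uses 0+0+0+0+10 = 10 person-hours, leaving 200.
Rank by impact score per hour: Blood Drive 19 > Food Bank 8 > Park Build 6 > Tutoring 3 > Cleanup 2.
Give Blood Drive 60 more to hit its cap of 60 — 140 left.
Give Food Bank 50 more to hit its cap of 50 — 90 left.
Park Build takes 70 more to reach its cap of 70 — 20 left.
Tutoring has room for 90 more but only 20 remain, so it gets 20.
Total = 3×20 + 8×50 + 6×70 + 19×60 + 2×10 = 2040.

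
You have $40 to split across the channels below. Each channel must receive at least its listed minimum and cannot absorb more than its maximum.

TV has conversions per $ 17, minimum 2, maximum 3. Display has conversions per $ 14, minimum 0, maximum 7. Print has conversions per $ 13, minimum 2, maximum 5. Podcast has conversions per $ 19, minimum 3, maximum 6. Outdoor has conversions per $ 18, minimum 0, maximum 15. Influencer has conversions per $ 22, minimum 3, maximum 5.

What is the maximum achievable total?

Meeting every minimum uses 2+0+2+3+0+3 = 10 $, leaving 30.
Rank by conversions per $: Influencer 22 > Podcast 19 > Outdoor 18 > TV 17 > Display 14 > Print 13.
Influencer: +2 to 5 (cap) → 28 left.
Give Podcast 3 more to hit its cap of 6 → 25 left.
Give Outdoor 15 more to hit its cap of 15 → 10 left.
TV takes 1 more to reach its cap of 3 → 9 left.
Display takes 7 more to reach its cap of 7 → 2 left.
Only 2 left; Print takes them to reach 4.
Total = 17×3 + 14×7 + 13×4 + 19×6 + 18×15 + 22×5 = 695.

695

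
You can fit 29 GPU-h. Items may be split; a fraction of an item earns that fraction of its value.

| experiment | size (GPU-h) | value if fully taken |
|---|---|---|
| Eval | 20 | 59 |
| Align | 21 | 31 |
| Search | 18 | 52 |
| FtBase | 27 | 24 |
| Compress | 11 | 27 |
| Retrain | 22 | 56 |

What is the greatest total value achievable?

85

Rank by value-to-size ratio: Eval 59/20≈2.95, Search 52/18≈2.89, Retrain 56/22≈2.55, Compress 27/11≈2.45, Align 31/21≈1.48, FtBase 24/27≈0.889.
Eval: take in full, 20 GPU-h for value 59 ; 9 left.
9 GPU-h left: a 9/18 share of Search gives 52×9/18 = 26.
Total value = 85.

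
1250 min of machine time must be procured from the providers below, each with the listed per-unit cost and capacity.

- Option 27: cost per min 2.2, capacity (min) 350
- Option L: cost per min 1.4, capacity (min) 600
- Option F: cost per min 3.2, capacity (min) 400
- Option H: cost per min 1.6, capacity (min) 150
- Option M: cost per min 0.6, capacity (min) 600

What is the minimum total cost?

Cheapest first:
Take 600 from Option M at 0.6 → need 650 more.
Option L at 1.4: take all 600 min → 50 still needed.
Option H (1.6): take the remaining 50 → done.
Option 27, Option F: unused.
Cost = 600×0.6 + 600×1.4 + 50×1.6 = 1280.

1280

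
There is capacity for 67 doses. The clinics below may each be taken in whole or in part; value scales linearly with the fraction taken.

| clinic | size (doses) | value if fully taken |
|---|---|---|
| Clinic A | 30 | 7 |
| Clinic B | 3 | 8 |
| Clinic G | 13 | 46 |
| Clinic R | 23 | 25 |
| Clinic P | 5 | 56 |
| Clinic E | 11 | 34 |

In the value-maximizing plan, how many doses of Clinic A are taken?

Sort by value density: Clinic P 56/5≈11.2, Clinic G 46/13≈3.54, Clinic E 34/11≈3.09, Clinic B 8/3≈2.67, Clinic R 25/23≈1.09, Clinic A 7/30≈0.233.
All 5 doses of Clinic P fit (value 56) → 62 remain.
All 13 doses of Clinic G fit (value 46) → 49 remain.
Clinic E: take in full, 11 doses for value 34 → 38 left.
Take all of Clinic B (3 doses, value 8) → 35 doses left.
Clinic R: take in full, 23 doses for value 25 → 12 left.
Only 12 doses remain; take 12/30 of Clinic A for value 7×12/30 = 2.8.

12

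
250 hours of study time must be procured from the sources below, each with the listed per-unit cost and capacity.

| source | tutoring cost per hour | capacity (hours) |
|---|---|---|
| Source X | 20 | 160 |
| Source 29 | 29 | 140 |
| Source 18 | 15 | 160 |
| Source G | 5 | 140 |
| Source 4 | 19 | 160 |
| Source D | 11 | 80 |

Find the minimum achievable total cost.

2030

Use sources in increasing cost order.
Source G (5): use full 140 → 110 hours to go.
Take 80 from Source D at 11 → need 30 more.
Source 18 (15): take the remaining 30 → done.
Source 4, Source X, Source 29: unused.
Cost = 140×5 + 80×11 + 30×15 = 2030.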